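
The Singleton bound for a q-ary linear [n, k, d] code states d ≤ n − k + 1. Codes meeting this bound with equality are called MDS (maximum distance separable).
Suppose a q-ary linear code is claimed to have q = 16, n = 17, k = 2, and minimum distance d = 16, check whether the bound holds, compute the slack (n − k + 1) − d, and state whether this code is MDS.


Singleton RHS = n − k + 1 = 16, slack = 0, bound satisfied, MDS.

Singleton bound: d ≤ n − k + 1.
Here n = 17, k = 2, so n − k + 1 = 16.
Given d = 16, check d ≤ 16: YES.
Slack = (n − k + 1) − d = 0.
The code is MDS (slack = 0).
Description: the claimed parameters are [17, 2, 16]_16; such a code would be MDS (meets Singleton bound).


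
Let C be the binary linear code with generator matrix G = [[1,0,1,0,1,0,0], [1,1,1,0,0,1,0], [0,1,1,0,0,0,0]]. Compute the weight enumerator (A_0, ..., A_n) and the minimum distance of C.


Weight distribution: A_0 = 1, A_2 = 2, A_3 = 4, A_4 = 1. Minimum distance d = 2.

Enumerate all 2^3 = 8 messages m ∈ F_2^3.
For each, compute codeword c = mG in F_2^7, then tally its weight.
  m = 000 → c = 0000000, weight = 0.
  m = 100 → c = 1010100, weight = 3.
  m = 010 → c = 1110010, weight = 4.
  m = 110 → c = 0100110, weight = 3.
  m = 001 → c = 0110000, weight = 2.
  m = 101 → c = 1100100, weight = 3.
  m = 011 → c = 1000010, weight = 2.
  m = 111 → c = 0010110, weight = 3.
Tally weights:
  weight 0: 1 codewords.
  weight 2: 2 codewords.
  weight 3: 4 codewords.
  weight 4: 1 codewords.
Minimum distance d = smallest w > 0 with A_w > 0 = 2.
Sanity: Σ A_w = 8 = 2^3 = 8 ✓.


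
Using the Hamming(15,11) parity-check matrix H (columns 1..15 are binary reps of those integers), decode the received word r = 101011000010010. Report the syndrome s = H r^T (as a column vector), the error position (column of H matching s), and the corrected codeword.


s = (0, 1, 0, 0)^T, error position = 4, corrected codeword c = 101111000010010

Compute s = H r^T mod 2 one row at a time:
  s_1 = 0 + 0 + 0 + 1 + 0 + 0 + 1 + 0 = 2 ≡ 0 (mod 2).
  s_2 = 0 + 1 + 1 + 0 + 0 + 0 + 1 + 0 = 3 ≡ 1 (mod 2).
  s_3 = 0 + 1 + 1 + 0 + 0 + 1 + 1 + 0 = 4 ≡ 0 (mod 2).
  s_4 = 1 + 1 + 1 + 0 + 0 + 1 + 0 + 0 = 4 ≡ 0 (mod 2).
s = (0, 1, 0, 0)^T — this equals column 4 of H (binary 0100), so error is at position 4.
Correct: flip bit 4 of r = 101011000010010 to get c = 101111000010010.


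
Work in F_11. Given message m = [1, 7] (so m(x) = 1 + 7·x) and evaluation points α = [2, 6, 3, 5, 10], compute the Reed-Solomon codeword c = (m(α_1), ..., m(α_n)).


c = [4, 10, 0, 3, 5]

Message polynomial: m(x) = 1 + 7·x (mod 11).
For each evaluation point α_i, compute m(α_i) mod 11:
  α_1 = 2: Horner steps 7 → 4, so m(2) = 4.
  α_2 = 6: Horner steps 7 → 10, so m(6) = 10.
  α_3 = 3: Horner steps 7 → 0, so m(3) = 0.
  α_4 = 5: Horner steps 7 → 3, so m(5) = 3.
  α_5 = 10: Horner steps 7 → 5, so m(10) = 5.
Codeword c = [4, 10, 0, 3, 5] ∈ F_11^5.


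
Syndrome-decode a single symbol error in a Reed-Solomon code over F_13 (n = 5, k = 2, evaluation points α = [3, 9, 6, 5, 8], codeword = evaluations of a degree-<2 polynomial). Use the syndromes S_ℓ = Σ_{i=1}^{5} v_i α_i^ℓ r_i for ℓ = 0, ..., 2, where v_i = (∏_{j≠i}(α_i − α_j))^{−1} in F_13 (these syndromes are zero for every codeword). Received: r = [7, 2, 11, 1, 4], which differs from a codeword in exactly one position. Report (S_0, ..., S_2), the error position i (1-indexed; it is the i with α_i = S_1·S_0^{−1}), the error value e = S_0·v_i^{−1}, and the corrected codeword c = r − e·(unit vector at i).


S = (10, 2, 3), error at position 5, error magnitude e = 12, c = [7, 2, 11, 1, 5].

Step 1: column multipliers v_i = (∏_{j≠i}(α_i − α_j))^{−1} mod 13.
  i = 1 (α = 3): (3−9)(3−6)(3−5)(3−8) = (−6)·(−3)·(−2)·(−5) = 180 ≡ 11, so v_1 = 11^{−1} = 6 (mod 13).
  i = 2 (α = 9): (9−3)(9−6)(9−5)(9−8) = 6·3·4·1 = 72 ≡ 7, so v_2 = 7^{−1} = 2 (mod 13).
  i = 3 (α = 6): (6−3)(6−9)(6−5)(6−8) = 3·(−3)·1·(−2) = 18 ≡ 5, so v_3 = 5^{−1} = 8 (mod 13).
  i = 4 (α = 5): (5−3)(5−9)(5−6)(5−8) = 2·(−4)·(−1)·(−3) = −24 ≡ 2, so v_4 = 2^{−1} = 7 (mod 13).
  i = 5 (α = 8): (8−3)(8−9)(8−6)(8−5) = 5·(−1)·2·3 = −30 ≡ 9, so v_5 = 9^{−1} = 3 (mod 13).
  v = [6, 2, 8, 7, 3].
Step 2: syndromes of r = [7, 2, 11, 1, 4] (all sums mod 13).
  S_0 = Σ v_i r_i = 6·7 + 2·2 + 8·11 + 7·1 + 3·4 = 153 ≡ 10.
  S_1 = Σ v_i α_i r_i = 6·3·7 + 2·9·2 + 8·6·11 + 7·5·1 + 3·8·4 = 821 ≡ 2.
  α_i^2 mod 13 = [9, 3, 10, 12, 12].
  S_2 = Σ v_i α_i^2 r_i = 6·9·7 + 2·3·2 + 8·10·11 + 7·12·1 + 3·12·4 = 1498 ≡ 3.
  S = (10, 2, 3) ≠ 0, so r is not a codeword (an error is present).
Step 3: locate the error. For a single error e at position i, S_ℓ = v_i·e·α_i^ℓ, so α_err = S_1/S_0.
  S_0^{−1} = 10^{−1} = 4 (mod 13), so α_err = 2·4 = 8 ≡ 8 = α_5. Error position i = 5.
  Consistency check: S_2/S_1 = 3·7 = 21 ≡ 8 = α_err ✓ (single-error assumption holds).
Step 4: error magnitude e = S_0/v_5 = S_0·∏_{j≠5}(α_5 − α_j) = 10·9 = 90 ≡ 12 (mod 13).
Step 5: correct position 5: c_5 = r_5 − e = 4 − 12 ≡ 5 (mod 13). Hence c = [7, 2, 11, 1, 5].
  Check: interpolating c through the α_i gives m(x) = 3 + 10·x (degree < 2) with m(α_i) = c_i for every i, so c is indeed a codeword.


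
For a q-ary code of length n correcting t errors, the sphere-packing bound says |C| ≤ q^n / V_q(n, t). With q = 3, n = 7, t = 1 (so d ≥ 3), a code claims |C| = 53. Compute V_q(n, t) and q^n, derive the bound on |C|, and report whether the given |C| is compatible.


V_q(n, t) = 15, q^n = 2187, Hamming bound = 145, |C| = 53 ≤ bound (satisfied).

Step 1: Compute V_q(n, t) = Σ_{j=0}^1 C(n, j) (q−1)^j.
  j = 0: C(7,0)·(2)^0 = 1·1 = 1.
  j = 1: C(7,1)·(2)^1 = 7·2 = 14.
  V_q(n, t) = 1 + 14 = 15.
Step 2: q^n = 3^7 = 2187.
Step 3: Hamming bound ⌊q^n / V_q(n,t)⌋ = ⌊2187/15⌋ = 145.
Step 4: Compare |C| = 53 to 145: satisfied.
The claimed |C| lies below the Hamming bound.


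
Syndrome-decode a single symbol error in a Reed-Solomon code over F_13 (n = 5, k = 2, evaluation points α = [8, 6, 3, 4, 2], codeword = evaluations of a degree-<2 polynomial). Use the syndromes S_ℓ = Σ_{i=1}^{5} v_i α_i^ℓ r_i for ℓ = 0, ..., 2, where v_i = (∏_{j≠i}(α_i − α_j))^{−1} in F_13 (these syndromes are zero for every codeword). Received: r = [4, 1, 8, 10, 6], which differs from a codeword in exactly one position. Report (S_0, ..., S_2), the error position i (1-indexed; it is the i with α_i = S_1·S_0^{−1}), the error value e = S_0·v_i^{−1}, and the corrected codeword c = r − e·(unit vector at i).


S = (2, 3, 11), error at position 1, error magnitude e = 12, c = [5, 1, 8, 10, 6].

Step 1: column multipliers v_i = (∏_{j≠i}(α_i − α_j))^{−1} mod 13.
  i = 1 (α = 8): (8−6)(8−3)(8−4)(8−2) = 2·5·4·6 = 240 ≡ 6, so v_1 = 6^{−1} = 11 (mod 13).
  i = 2 (α = 6): (6−8)(6−3)(6−4)(6−2) = (−2)·3·2·4 = −48 ≡ 4, so v_2 = 4^{−1} = 10 (mod 13).
  i = 3 (α = 3): (3−8)(3−6)(3−4)(3−2) = (−5)·(−3)·(−1)·1 = −15 ≡ 11, so v_3 = 11^{−1} = 6 (mod 13).
  i = 4 (α = 4): (4−8)(4−6)(4−3)(4−2) = (−4)·(−2)·1·2 = 16 ≡ 3, so v_4 = 3^{−1} = 9 (mod 13).
  i = 5 (α = 2): (2−8)(2−6)(2−3)(2−4) = (−6)·(−4)·(−1)·(−2) = 48 ≡ 9, so v_5 = 9^{−1} = 3 (mod 13).
  v = [11, 10, 6, 9, 3].
Step 2: syndromes of r = [4, 1, 8, 10, 6] (all sums mod 13).
  S_0 = Σ v_i r_i = 11·4 + 10·1 + 6·8 + 9·10 + 3·6 = 210 ≡ 2.
  S_1 = Σ v_i α_i r_i = 11·8·4 + 10·6·1 + 6·3·8 + 9·4·10 + 3·2·6 = 952 ≡ 3.
  α_i^2 mod 13 = [12, 10, 9, 3, 4].
  S_2 = Σ v_i α_i^2 r_i = 11·12·4 + 10·10·1 + 6·9·8 + 9·3·10 + 3·4·6 = 1402 ≡ 11.
  S = (2, 3, 11) ≠ 0, so r is not a codeword (an error is present).
Step 3: locate the error. For a single error e at position i, S_ℓ = v_i·e·α_i^ℓ, so α_err = S_1/S_0.
  S_0^{−1} = 2^{−1} = 7 (mod 13), so α_err = 3·7 = 21 ≡ 8 = α_1. Error position i = 1.
  Consistency check: S_2/S_1 = 11·9 = 99 ≡ 8 = α_err ✓ (single-error assumption holds).
Step 4: error magnitude e = S_0/v_1 = S_0·∏_{j≠1}(α_1 − α_j) = 2·6 = 12 ≡ 12 (mod 13).
Step 5: correct position 1: c_1 = r_1 − e = 4 − 12 ≡ 5 (mod 13). Hence c = [5, 1, 8, 10, 6].
  Check: interpolating c through the α_i gives m(x) = 2 + 2·x (degree < 2) with m(α_i) = c_i for every i, so c is indeed a codeword.


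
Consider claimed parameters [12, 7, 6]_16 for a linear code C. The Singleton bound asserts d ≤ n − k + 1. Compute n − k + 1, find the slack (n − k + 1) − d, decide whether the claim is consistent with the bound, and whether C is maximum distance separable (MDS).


Singleton RHS = n − k + 1 = 6, slack = 0, bound satisfied, MDS.

Singleton bound: d ≤ n − k + 1.
Here n = 12, k = 7, so n − k + 1 = 6.
Given d = 6, check d ≤ 6: YES.
Slack = (n − k + 1) − d = 0.
The code is MDS (slack = 0).
Description: the claimed parameters are [12, 7, 6]_16; such a code would be MDS (meets Singleton bound).


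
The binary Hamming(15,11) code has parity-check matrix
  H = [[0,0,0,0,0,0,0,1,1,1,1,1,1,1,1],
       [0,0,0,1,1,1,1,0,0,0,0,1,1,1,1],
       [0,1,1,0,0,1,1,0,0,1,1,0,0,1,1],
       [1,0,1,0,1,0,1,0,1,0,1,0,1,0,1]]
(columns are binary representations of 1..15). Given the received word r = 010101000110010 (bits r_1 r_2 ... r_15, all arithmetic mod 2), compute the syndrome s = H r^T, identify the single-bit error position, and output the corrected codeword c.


s = (1, 1, 1, 1)^T, error position = 15, corrected codeword c = 010101000110011

Compute s = H r^T mod 2 one row at a time:
  s_1 = 0 + 0 + 1 + 1 + 0 + 0 + 1 + 0 = 3 ≡ 1 (mod 2).
  s_2 = 1 + 0 + 1 + 0 + 0 + 0 + 1 + 0 = 3 ≡ 1 (mod 2).
  s_3 = 1 + 0 + 1 + 0 + 1 + 1 + 1 + 0 = 5 ≡ 1 (mod 2).
  s_4 = 0 + 0 + 0 + 0 + 0 + 1 + 0 + 0 = 1 ≡ 1 (mod 2).
s = (1, 1, 1, 1)^T — this equals column 15 of H (binary 1111), so error is at position 15.
Correct: flip bit 15 of r = 010101000110010 to get c = 010101000110011.


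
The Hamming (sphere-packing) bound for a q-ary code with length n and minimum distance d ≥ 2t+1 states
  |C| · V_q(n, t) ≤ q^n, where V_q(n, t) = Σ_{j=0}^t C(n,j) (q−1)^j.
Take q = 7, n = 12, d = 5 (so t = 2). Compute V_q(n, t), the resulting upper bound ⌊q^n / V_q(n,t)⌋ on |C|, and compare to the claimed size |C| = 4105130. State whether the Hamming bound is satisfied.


V_q(n, t) = 2449, q^n = 13841287201, Hamming bound = 5651811, |C| = 4105130 ≤ bound (satisfied).

Step 1: Compute V_q(n, t) = Σ_{j=0}^2 C(n, j) (q−1)^j.
  j = 0: C(12,0)·(6)^0 = 1·1 = 1.
  j = 1: C(12,1)·(6)^1 = 12·6 = 72.
  j = 2: C(12,2)·(6)^2 = 66·36 = 2376.
  V_q(n, t) = 1 + 72 + 2376 = 2449.
Step 2: q^n = 7^12 = 13841287201.
Step 3: Hamming bound ⌊q^n / V_q(n,t)⌋ = ⌊13841287201/2449⌋ = 5651811.
Step 4: Compare |C| = 4105130 to 5651811: satisfied.
The claimed |C| lies below the Hamming bound.


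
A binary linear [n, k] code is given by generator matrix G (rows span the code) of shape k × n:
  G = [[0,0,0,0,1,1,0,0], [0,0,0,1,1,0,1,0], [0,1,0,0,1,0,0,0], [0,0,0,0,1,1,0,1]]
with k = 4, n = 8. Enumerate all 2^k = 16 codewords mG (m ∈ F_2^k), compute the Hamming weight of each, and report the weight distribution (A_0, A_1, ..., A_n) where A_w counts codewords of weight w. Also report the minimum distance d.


Weight distribution: A_0 = 1, A_1 = 1, A_2 = 3, A_3 = 6, A_4 = 3, A_5 = 1, A_6 = 1. Minimum distance d = 1.

Enumerate all 2^4 = 16 messages m ∈ F_2^4.
For each, compute codeword c = mG in F_2^8, then tally its weight.
  m = 0000 → c = 00000000, weight = 0.
  m = 1000 → c = 00001100, weight = 2.
  m = 0100 → c = 00011010, weight = 3.
  m = 1100 → c = 00010110, weight = 3.
  m = 0010 → c = 01001000, weight = 2.
  m = 1010 → c = 01000100, weight = 2.
  m = 0110 → c = 01010010, weight = 3.
  m = 1110 → c = 01011110, weight = 5.
  m = 0001 → c = 00001101, weight = 3.
  m = 1001 → c = 00000001, weight = 1.
  m = 0101 → c = 00010111, weight = 4.
  m = 1101 → c = 00011011, weight = 4.
  m = 0011 → c = 01000101, weight = 3.
  m = 1011 → c = 01001001, weight = 3.
  m = 0111 → c = 01011111, weight = 6.
  m = 1111 → c = 01010011, weight = 4.
Tally weights:
  weight 0: 1 codewords.
  weight 1: 1 codewords.
  weight 2: 3 codewords.
  weight 3: 6 codewords.
  weight 4: 3 codewords.
  weight 5: 1 codewords.
  weight 6: 1 codewords.
Minimum distance d = smallest w > 0 with A_w > 0 = 1.
Sanity: Σ A_w = 16 = 2^4 = 16 ✓.


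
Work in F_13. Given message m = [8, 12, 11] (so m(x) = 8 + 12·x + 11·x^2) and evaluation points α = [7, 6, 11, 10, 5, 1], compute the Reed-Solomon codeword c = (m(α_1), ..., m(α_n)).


c = [7, 8, 2, 6, 5, 5]

Message polynomial: m(x) = 8 + 12·x + 11·x^2 (mod 13).
For each evaluation point α_i, compute m(α_i) mod 13:
  α_1 = 7: Horner steps 11 → 11 → 7, so m(7) = 7.
  α_2 = 6: Horner steps 11 → 0 → 8, so m(6) = 8.
  α_3 = 11: Horner steps 11 → 3 → 2, so m(11) = 2.
  α_4 = 10: Horner steps 11 → 5 → 6, so m(10) = 6.
  α_5 = 5: Horner steps 11 → 2 → 5, so m(5) = 5.
  α_6 = 1: Horner steps 11 → 10 → 5, so m(1) = 5.
Codeword c = [7, 8, 2, 6, 5, 5] ∈ F_13^6.


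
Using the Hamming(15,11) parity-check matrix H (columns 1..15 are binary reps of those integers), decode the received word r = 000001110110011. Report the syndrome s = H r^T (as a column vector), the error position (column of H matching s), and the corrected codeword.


s = (1, 0, 0, 1)^T, error position = 9, corrected codeword c = 000001111110011

Compute s = H r^T mod 2 one row at a time:
  s_1 = 1 + 0 + 1 + 1 + 0 + 0 + 1 + 1 = 5 ≡ 1 (mod 2).
  s_2 = 0 + 0 + 1 + 1 + 0 + 0 + 1 + 1 = 4 ≡ 0 (mod 2).
  s_3 = 0 + 0 + 1 + 1 + 1 + 1 + 1 + 1 = 6 ≡ 0 (mod 2).
  s_4 = 0 + 0 + 0 + 1 + 0 + 1 + 0 + 1 = 3 ≡ 1 (mod 2).
s = (1, 0, 0, 1)^T — this equals column 9 of H (binary 1001), so error is at position 9.
Correct: flip bit 9 of r = 000001110110011 to get c = 000001111110011.


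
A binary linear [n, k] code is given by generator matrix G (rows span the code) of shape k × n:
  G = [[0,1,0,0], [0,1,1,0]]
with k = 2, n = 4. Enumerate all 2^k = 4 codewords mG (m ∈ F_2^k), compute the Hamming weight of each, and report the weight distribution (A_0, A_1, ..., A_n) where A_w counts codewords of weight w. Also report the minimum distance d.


Weight distribution: A_0 = 1, A_1 = 2, A_2 = 1. Minimum distance d = 1.

Enumerate all 2^2 = 4 messages m ∈ F_2^2.
For each, compute codeword c = mG in F_2^4, then tally its weight.
  m = 00 → c = 0000, weight = 0.
  m = 10 → c = 0100, weight = 1.
  m = 01 → c = 0110, weight = 2.
  m = 11 → c = 0010, weight = 1.
Tally weights:
  weight 0: 1 codewords.
  weight 1: 2 codewords.
  weight 2: 1 codewords.
Minimum distance d = smallest w > 0 with A_w > 0 = 1.
Sanity: Σ A_w = 4 = 2^2 = 4 ✓.


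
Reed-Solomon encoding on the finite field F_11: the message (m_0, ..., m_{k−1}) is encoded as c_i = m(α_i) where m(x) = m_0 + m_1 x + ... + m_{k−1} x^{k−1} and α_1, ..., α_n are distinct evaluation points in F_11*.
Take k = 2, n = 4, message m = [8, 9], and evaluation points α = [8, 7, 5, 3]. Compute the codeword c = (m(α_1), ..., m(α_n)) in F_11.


c = [3, 5, 9, 2]

Message polynomial: m(x) = 8 + 9·x (mod 11).
For each evaluation point α_i, compute m(α_i) mod 11:
  α_1 = 8: Horner steps 9 → 3, so m(8) = 3.
  α_2 = 7: Horner steps 9 → 5, so m(7) = 5.
  α_3 = 5: Horner steps 9 → 9, so m(5) = 9.
  α_4 = 3: Horner steps 9 → 2, so m(3) = 2.
Codeword c = [3, 5, 9, 2] ∈ F_11^4.


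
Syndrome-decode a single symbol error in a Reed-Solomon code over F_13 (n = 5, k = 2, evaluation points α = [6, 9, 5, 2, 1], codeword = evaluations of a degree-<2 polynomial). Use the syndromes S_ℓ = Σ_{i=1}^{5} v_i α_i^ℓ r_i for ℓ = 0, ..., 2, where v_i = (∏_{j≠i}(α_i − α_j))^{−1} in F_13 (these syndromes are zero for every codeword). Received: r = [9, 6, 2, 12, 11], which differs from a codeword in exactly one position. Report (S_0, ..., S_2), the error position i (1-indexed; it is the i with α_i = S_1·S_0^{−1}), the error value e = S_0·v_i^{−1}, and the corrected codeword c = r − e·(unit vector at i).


S = (9, 2, 12), error at position 1, error magnitude e = 6, c = [3, 6, 2, 12, 11].

Step 1: column multipliers v_i = (∏_{j≠i}(α_i − α_j))^{−1} mod 13.
  i = 1 (α = 6): (6−9)(6−5)(6−2)(6−1) = (−3)·1·4·5 = −60 ≡ 5, so v_1 = 5^{−1} = 8 (mod 13).
  i = 2 (α = 9): (9−6)(9−5)(9−2)(9−1) = 3·4·7·8 = 672 ≡ 9, so v_2 = 9^{−1} = 3 (mod 13).
  i = 3 (α = 5): (5−6)(5−9)(5−2)(5−1) = (−1)·(−4)·3·4 = 48 ≡ 9, so v_3 = 9^{−1} = 3 (mod 13).
  i = 4 (α = 2): (2−6)(2−9)(2−5)(2−1) = (−4)·(−7)·(−3)·1 = −84 ≡ 7, so v_4 = 7^{−1} = 2 (mod 13).
  i = 5 (α = 1): (1−6)(1−9)(1−5)(1−2) = (−5)·(−8)·(−4)·(−1) = 160 ≡ 4, so v_5 = 4^{−1} = 10 (mod 13).
  v = [8, 3, 3, 2, 10].
Step 2: syndromes of r = [9, 6, 2, 12, 11] (all sums mod 13).
  S_0 = Σ v_i r_i = 8·9 + 3·6 + 3·2 + 2·12 + 10·11 = 230 ≡ 9.
  S_1 = Σ v_i α_i r_i = 8·6·9 + 3·9·6 + 3·5·2 + 2·2·12 + 10·1·11 = 782 ≡ 2.
  α_i^2 mod 13 = [10, 3, 12, 4, 1].
  S_2 = Σ v_i α_i^2 r_i = 8·10·9 + 3·3·6 + 3·12·2 + 2·4·12 + 10·1·11 = 1052 ≡ 12.
  S = (9, 2, 12) ≠ 0, so r is not a codeword (an error is present).
Step 3: locate the error. For a single error e at position i, S_ℓ = v_i·e·α_i^ℓ, so α_err = S_1/S_0.
  S_0^{−1} = 9^{−1} = 3 (mod 13), so α_err = 2·3 = 6 ≡ 6 = α_1. Error position i = 1.
  Consistency check: S_2/S_1 = 12·7 = 84 ≡ 6 = α_err ✓ (single-error assumption holds).
Step 4: error magnitude e = S_0/v_1 = S_0·∏_{j≠1}(α_1 − α_j) = 9·5 = 45 ≡ 6 (mod 13).
Step 5: correct position 1: c_1 = r_1 − e = 9 − 6 ≡ 3 (mod 13). Hence c = [3, 6, 2, 12, 11].
  Check: interpolating c through the α_i gives m(x) = 10 + 1·x (degree < 2) with m(α_i) = c_i for every i, so c is indeed a codeword.


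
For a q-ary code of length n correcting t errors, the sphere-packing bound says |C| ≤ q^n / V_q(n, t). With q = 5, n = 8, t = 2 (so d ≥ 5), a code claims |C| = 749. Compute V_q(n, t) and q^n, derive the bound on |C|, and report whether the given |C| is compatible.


V_q(n, t) = 481, q^n = 390625, Hamming bound = 812, |C| = 749 ≤ bound (satisfied).

Step 1: Compute V_q(n, t) = Σ_{j=0}^2 C(n, j) (q−1)^j.
  j = 0: C(8,0)·(4)^0 = 1·1 = 1.
  j = 1: C(8,1)·(4)^1 = 8·4 = 32.
  j = 2: C(8,2)·(4)^2 = 28·16 = 448.
  V_q(n, t) = 1 + 32 + 448 = 481.
Step 2: q^n = 5^8 = 390625.
Step 3: Hamming bound ⌊q^n / V_q(n,t)⌋ = ⌊390625/481⌋ = 812.
Step 4: Compare |C| = 749 to 812: satisfied.
The claimed |C| lies below the Hamming bound.


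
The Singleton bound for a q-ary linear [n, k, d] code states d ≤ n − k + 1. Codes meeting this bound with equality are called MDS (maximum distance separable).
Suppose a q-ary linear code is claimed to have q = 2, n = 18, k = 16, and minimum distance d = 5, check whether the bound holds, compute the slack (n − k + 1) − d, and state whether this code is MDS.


Singleton RHS = n − k + 1 = 3, slack = -2, bound violated (no such code; not MDS).

Singleton bound: d ≤ n − k + 1.
Here n = 18, k = 16, so n − k + 1 = 3.
Given d = 5, check d ≤ 3: NO.
Slack = (n − k + 1) − d = -2.
The slack is negative: d = 5 exceeds n − k + 1 = 3 by 2, so the Singleton bound is violated and no linear [18, 16, 5]_2 code can exist. In particular it is not MDS (MDS requires d = n − k + 1 exactly).
Description: the claimed parameters are [18, 16, 5]_2; such a code would be impossible (violates the Singleton bound).


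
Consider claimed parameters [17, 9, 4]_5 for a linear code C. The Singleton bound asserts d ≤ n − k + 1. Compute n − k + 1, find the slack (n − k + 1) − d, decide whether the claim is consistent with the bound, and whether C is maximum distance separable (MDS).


Singleton RHS = n − k + 1 = 9, slack = 5, bound satisfied, not MDS.

Singleton bound: d ≤ n − k + 1.
Here n = 17, k = 9, so n − k + 1 = 9.
Given d = 4, check d ≤ 9: YES.
Slack = (n − k + 1) − d = 5.
The code is NOT MDS (slack = 5 > 0).
Description: the claimed parameters are [17, 9, 4]_5; such a code would be non-MDS.


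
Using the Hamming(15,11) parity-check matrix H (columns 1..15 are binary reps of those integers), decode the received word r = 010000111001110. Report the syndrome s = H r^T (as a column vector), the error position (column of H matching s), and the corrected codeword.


s = (1, 0, 1, 1)^T, error position = 11, corrected codeword c = 010000111011110

Compute s = H r^T mod 2 one row at a time:
  s_1 = 1 + 1 + 0 + 0 + 1 + 1 + 1 + 0 = 5 ≡ 1 (mod 2).
  s_2 = 0 + 0 + 0 + 1 + 1 + 1 + 1 + 0 = 4 ≡ 0 (mod 2).
  s_3 = 1 + 0 + 0 + 1 + 0 + 0 + 1 + 0 = 3 ≡ 1 (mod 2).
  s_4 = 0 + 0 + 0 + 1 + 1 + 0 + 1 + 0 = 3 ≡ 1 (mod 2).
s = (1, 0, 1, 1)^T — this equals column 11 of H (binary 1011), so error is at position 11.
Correct: flip bit 11 of r = 010000111001110 to get c = 010000111011110.


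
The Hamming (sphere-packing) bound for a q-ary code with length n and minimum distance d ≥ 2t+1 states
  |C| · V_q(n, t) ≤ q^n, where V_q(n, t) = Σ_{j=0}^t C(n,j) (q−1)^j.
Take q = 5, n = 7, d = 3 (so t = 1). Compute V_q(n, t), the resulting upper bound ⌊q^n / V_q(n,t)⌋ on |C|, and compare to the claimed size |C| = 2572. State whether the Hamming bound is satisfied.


V_q(n, t) = 29, q^n = 78125, Hamming bound = 2693, |C| = 2572 ≤ bound (satisfied).

Step 1: Compute V_q(n, t) = Σ_{j=0}^1 C(n, j) (q−1)^j.
  j = 0: C(7,0)·(4)^0 = 1·1 = 1.
  j = 1: C(7,1)·(4)^1 = 7·4 = 28.
  V_q(n, t) = 1 + 28 = 29.
Step 2: q^n = 5^7 = 78125.
Step 3: Hamming bound ⌊q^n / V_q(n,t)⌋ = ⌊78125/29⌋ = 2693.
Step 4: Compare |C| = 2572 to 2693: satisfied.
The claimed |C| lies below the Hamming bound.


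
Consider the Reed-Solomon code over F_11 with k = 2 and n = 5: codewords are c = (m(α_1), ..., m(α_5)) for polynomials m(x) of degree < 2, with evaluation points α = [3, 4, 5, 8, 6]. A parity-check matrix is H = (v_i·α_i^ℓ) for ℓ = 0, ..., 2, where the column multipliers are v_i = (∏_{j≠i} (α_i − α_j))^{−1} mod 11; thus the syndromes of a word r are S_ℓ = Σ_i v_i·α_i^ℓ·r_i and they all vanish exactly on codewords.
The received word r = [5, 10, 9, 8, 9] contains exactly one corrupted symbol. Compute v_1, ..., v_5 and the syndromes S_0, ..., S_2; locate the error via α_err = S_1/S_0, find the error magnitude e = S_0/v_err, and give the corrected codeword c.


S = (10, 6, 8), error at position 3, error magnitude e = 5, c = [5, 10, 4, 8, 9].

Step 1: column multipliers v_i = (∏_{j≠i}(α_i − α_j))^{−1} mod 11.
  i = 1 (α = 3): (3−4)(3−5)(3−8)(3−6) = (−1)·(−2)·(−5)·(−3) = 30 ≡ 8, so v_1 = 8^{−1} = 7 (mod 11).
  i = 2 (α = 4): (4−3)(4−5)(4−8)(4−6) = 1·(−1)·(−4)·(−2) = −8 ≡ 3, so v_2 = 3^{−1} = 4 (mod 11).
  i = 3 (α = 5): (5−3)(5−4)(5−8)(5−6) = 2·1·(−3)·(−1) = 6 ≡ 6, so v_3 = 6^{−1} = 2 (mod 11).
  i = 4 (α = 8): (8−3)(8−4)(8−5)(8−6) = 5·4·3·2 = 120 ≡ 10, so v_4 = 10^{−1} = 10 (mod 11).
  i = 5 (α = 6): (6−3)(6−4)(6−5)(6−8) = 3·2·1·(−2) = −12 ≡ 10, so v_5 = 10^{−1} = 10 (mod 11).
  v = [7, 4, 2, 10, 10].
Step 2: syndromes of r = [5, 10, 9, 8, 9] (all sums mod 11).
  S_0 = Σ v_i r_i = 7·5 + 4·10 + 2·9 + 10·8 + 10·9 = 263 ≡ 10.
  S_1 = Σ v_i α_i r_i = 7·3·5 + 4·4·10 + 2·5·9 + 10·8·8 + 10·6·9 = 1535 ≡ 6.
  α_i^2 mod 11 = [9, 5, 3, 9, 3].
  S_2 = Σ v_i α_i^2 r_i = 7·9·5 + 4·5·10 + 2·3·9 + 10·9·8 + 10·3·9 = 1559 ≡ 8.
  S = (10, 6, 8) ≠ 0, so r is not a codeword (an error is present).
Step 3: locate the error. For a single error e at position i, S_ℓ = v_i·e·α_i^ℓ, so α_err = S_1/S_0.
  S_0^{−1} = 10^{−1} = 10 (mod 11), so α_err = 6·10 = 60 ≡ 5 = α_3. Error position i = 3.
  Consistency check: S_2/S_1 = 8·2 = 16 ≡ 5 = α_err ✓ (single-error assumption holds).
Step 4: error magnitude e = S_0/v_3 = S_0·∏_{j≠3}(α_3 − α_j) = 10·6 = 60 ≡ 5 (mod 11).
Step 5: correct position 3: c_3 = r_3 − e = 9 − 5 ≡ 4 (mod 11). Hence c = [5, 10, 4, 8, 9].
  Check: interpolating c through the α_i gives m(x) = 1 + 5·x (degree < 2) with m(α_i) = c_i for every i, so c is indeed a codeword.


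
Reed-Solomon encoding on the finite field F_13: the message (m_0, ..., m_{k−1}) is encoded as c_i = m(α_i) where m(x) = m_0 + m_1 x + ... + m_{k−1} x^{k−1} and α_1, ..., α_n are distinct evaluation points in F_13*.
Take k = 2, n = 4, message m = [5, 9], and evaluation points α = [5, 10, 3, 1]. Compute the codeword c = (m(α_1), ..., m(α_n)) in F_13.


c = [11, 4, 6, 1]

Message polynomial: m(x) = 5 + 9·x (mod 13).
For each evaluation point α_i, compute m(α_i) mod 13:
  α_1 = 5: Horner steps 9 → 11, so m(5) = 11.
  α_2 = 10: Horner steps 9 → 4, so m(10) = 4.
  α_3 = 3: Horner steps 9 → 6, so m(3) = 6.
  α_4 = 1: Horner steps 9 → 1, so m(1) = 1.
Codeword c = [11, 4, 6, 1] ∈ F_13^4.


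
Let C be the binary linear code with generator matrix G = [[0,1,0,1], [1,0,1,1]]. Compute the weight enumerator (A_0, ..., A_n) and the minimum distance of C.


Weight distribution: A_0 = 1, A_2 = 1, A_3 = 2. Minimum distance d = 2.

Enumerate all 2^2 = 4 messages m ∈ F_2^2.
For each, compute codeword c = mG in F_2^4, then tally its weight.
  m = 00 → c = 0000, weight = 0.
  m = 10 → c = 0101, weight = 2.
  m = 01 → c = 1011, weight = 3.
  m = 11 → c = 1110, weight = 3.
Tally weights:
  weight 0: 1 codewords.
  weight 2: 1 codewords.
  weight 3: 2 codewords.
Minimum distance d = smallest w > 0 with A_w > 0 = 2.
Sanity: Σ A_w = 4 = 2^2 = 4 ✓.


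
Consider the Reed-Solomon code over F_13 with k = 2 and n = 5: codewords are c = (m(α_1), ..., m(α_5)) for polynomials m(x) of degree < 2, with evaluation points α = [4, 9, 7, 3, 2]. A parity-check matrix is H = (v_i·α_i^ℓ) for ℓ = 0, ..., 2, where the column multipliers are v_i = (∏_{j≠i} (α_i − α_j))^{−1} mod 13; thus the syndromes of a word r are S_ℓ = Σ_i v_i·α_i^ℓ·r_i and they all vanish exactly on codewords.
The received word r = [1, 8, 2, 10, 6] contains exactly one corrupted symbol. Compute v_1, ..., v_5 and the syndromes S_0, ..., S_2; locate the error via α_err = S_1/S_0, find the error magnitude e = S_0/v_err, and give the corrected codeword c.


S = (8, 4, 2), error at position 3, error magnitude e = 2, c = [1, 8, 0, 10, 6].

Step 1: column multipliers v_i = (∏_{j≠i}(α_i − α_j))^{−1} mod 13.
  i = 1 (α = 4): (4−9)(4−7)(4−3)(4−2) = (−5)·(−3)·1·2 = 30 ≡ 4, so v_1 = 4^{−1} = 10 (mod 13).
  i = 2 (α = 9): (9−4)(9−7)(9−3)(9−2) = 5·2·6·7 = 420 ≡ 4, so v_2 = 4^{−1} = 10 (mod 13).
  i = 3 (α = 7): (7−4)(7−9)(7−3)(7−2) = 3·(−2)·4·5 = −120 ≡ 10, so v_3 = 10^{−1} = 4 (mod 13).
  i = 4 (α = 3): (3−4)(3−9)(3−7)(3−2) = (−1)·(−6)·(−4)·1 = −24 ≡ 2, so v_4 = 2^{−1} = 7 (mod 13).
  i = 5 (α = 2): (2−4)(2−9)(2−7)(2−3) = (−2)·(−7)·(−5)·(−1) = 70 ≡ 5, so v_5 = 5^{−1} = 8 (mod 13).
  v = [10, 10, 4, 7, 8].
Step 2: syndromes of r = [1, 8, 2, 10, 6] (all sums mod 13).
  S_0 = Σ v_i r_i = 10·1 + 10·8 + 4·2 + 7·10 + 8·6 = 216 ≡ 8.
  S_1 = Σ v_i α_i r_i = 10·4·1 + 10·9·8 + 4·7·2 + 7·3·10 + 8·2·6 = 1122 ≡ 4.
  α_i^2 mod 13 = [3, 3, 10, 9, 4].
  S_2 = Σ v_i α_i^2 r_i = 10·3·1 + 10·3·8 + 4·10·2 + 7·9·10 + 8·4·6 = 1172 ≡ 2.
  S = (8, 4, 2) ≠ 0, so r is not a codeword (an error is present).
Step 3: locate the error. For a single error e at position i, S_ℓ = v_i·e·α_i^ℓ, so α_err = S_1/S_0.
  S_0^{−1} = 8^{−1} = 5 (mod 13), so α_err = 4·5 = 20 ≡ 7 = α_3. Error position i = 3.
  Consistency check: S_2/S_1 = 2·10 = 20 ≡ 7 = α_err ✓ (single-error assumption holds).
Step 4: error magnitude e = S_0/v_3 = S_0·∏_{j≠3}(α_3 − α_j) = 8·10 = 80 ≡ 2 (mod 13).
Step 5: correct position 3: c_3 = r_3 − e = 2 − 2 ≡ 0 (mod 13). Hence c = [1, 8, 0, 10, 6].
  Check: interpolating c through the α_i gives m(x) = 11 + 4·x (degree < 2) with m(α_i) = c_i for every i, so c is indeed a codeword.


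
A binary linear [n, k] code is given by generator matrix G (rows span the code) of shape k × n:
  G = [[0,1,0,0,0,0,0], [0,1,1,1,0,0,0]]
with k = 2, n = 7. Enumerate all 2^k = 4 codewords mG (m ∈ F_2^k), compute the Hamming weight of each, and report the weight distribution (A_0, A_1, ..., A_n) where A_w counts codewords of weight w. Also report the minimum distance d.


Weight distribution: A_0 = 1, A_1 = 1, A_2 = 1, A_3 = 1. Minimum distance d = 1.

Enumerate all 2^2 = 4 messages m ∈ F_2^2.
For each, compute codeword c = mG in F_2^7, then tally its weight.
  m = 00 → c = 0000000, weight = 0.
  m = 10 → c = 0100000, weight = 1.
  m = 01 → c = 0111000, weight = 3.
  m = 11 → c = 0011000, weight = 2.
Tally weights:
  weight 0: 1 codewords.
  weight 1: 1 codewords.
  weight 2: 1 codewords.
  weight 3: 1 codewords.
Minimum distance d = smallest w > 0 with A_w > 0 = 1.
Sanity: Σ A_w = 4 = 2^2 = 4 ✓.


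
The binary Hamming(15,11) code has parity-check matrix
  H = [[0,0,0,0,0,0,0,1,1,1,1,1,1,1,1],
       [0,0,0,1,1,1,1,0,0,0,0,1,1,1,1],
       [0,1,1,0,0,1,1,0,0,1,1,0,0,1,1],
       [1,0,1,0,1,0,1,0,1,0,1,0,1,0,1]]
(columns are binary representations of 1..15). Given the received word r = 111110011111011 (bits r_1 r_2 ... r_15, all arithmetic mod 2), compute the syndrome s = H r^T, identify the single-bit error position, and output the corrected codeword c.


s = (1, 1, 0, 0)^T, error position = 12, corrected codeword c = 111110011110011

Compute s = H r^T mod 2 one row at a time:
  s_1 = 1 + 1 + 1 + 1 + 1 + 0 + 1 + 1 = 7 ≡ 1 (mod 2).
  s_2 = 1 + 1 + 0 + 0 + 1 + 0 + 1 + 1 = 5 ≡ 1 (mod 2).
  s_3 = 1 + 1 + 0 + 0 + 1 + 1 + 1 + 1 = 6 ≡ 0 (mod 2).
  s_4 = 1 + 1 + 1 + 0 + 1 + 1 + 0 + 1 = 6 ≡ 0 (mod 2).
s = (1, 1, 0, 0)^T — this equals column 12 of H (binary 1100), so error is at position 12.
Correct: flip bit 12 of r = 111110011111011 to get c = 111110011110011.


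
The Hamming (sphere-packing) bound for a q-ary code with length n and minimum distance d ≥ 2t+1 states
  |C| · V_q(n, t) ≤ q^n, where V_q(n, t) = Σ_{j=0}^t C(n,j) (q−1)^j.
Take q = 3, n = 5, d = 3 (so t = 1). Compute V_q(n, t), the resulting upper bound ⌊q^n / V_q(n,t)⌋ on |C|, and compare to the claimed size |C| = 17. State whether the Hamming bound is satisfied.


V_q(n, t) = 11, q^n = 243, Hamming bound = 22, |C| = 17 ≤ bound (satisfied).

Step 1: Compute V_q(n, t) = Σ_{j=0}^1 C(n, j) (q−1)^j.
  j = 0: C(5,0)·(2)^0 = 1·1 = 1.
  j = 1: C(5,1)·(2)^1 = 5·2 = 10.
  V_q(n, t) = 1 + 10 = 11.
Step 2: q^n = 3^5 = 243.
Step 3: Hamming bound ⌊q^n / V_q(n,t)⌋ = ⌊243/11⌋ = 22.
Step 4: Compare |C| = 17 to 22: satisfied.
The claimed |C| lies below the Hamming bound.


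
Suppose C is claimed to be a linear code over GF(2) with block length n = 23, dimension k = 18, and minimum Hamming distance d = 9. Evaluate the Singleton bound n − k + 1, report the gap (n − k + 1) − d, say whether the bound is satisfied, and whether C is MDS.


Singleton RHS = n − k + 1 = 6, slack = -3, bound violated (no such code; not MDS).

Singleton bound: d ≤ n − k + 1.
Here n = 23, k = 18, so n − k + 1 = 6.
Given d = 9, check d ≤ 6: NO.
Slack = (n − k + 1) − d = -3.
The slack is negative: d = 9 exceeds n − k + 1 = 6 by 3, so the Singleton bound is violated and no linear [23, 18, 9]_2 code can exist. In particular it is not MDS (MDS requires d = n − k + 1 exactly).
Description: the claimed parameters are [23, 18, 9]_2; such a code would be impossible (violates the Singleton bound).


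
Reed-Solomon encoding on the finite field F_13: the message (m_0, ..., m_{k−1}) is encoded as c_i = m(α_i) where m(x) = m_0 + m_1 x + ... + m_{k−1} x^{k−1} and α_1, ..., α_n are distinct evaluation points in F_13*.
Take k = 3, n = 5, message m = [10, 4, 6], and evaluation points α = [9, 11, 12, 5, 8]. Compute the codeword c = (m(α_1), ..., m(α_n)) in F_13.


c = [12, 0, 12, 11, 10]

Message polynomial: m(x) = 10 + 4·x + 6·x^2 (mod 13).
For each evaluation point α_i, compute m(α_i) mod 13:
  α_1 = 9: Horner steps 6 → 6 → 12, so m(9) = 12.
  α_2 = 11: Horner steps 6 → 5 → 0, so m(11) = 0.
  α_3 = 12: Horner steps 6 → 11 → 12, so m(12) = 12.
  α_4 = 5: Horner steps 6 → 8 → 11, so m(5) = 11.
  α_5 = 8: Horner steps 6 → 0 → 10, so m(8) = 10.
Codeword c = [12, 0, 12, 11, 10] ∈ F_13^5.


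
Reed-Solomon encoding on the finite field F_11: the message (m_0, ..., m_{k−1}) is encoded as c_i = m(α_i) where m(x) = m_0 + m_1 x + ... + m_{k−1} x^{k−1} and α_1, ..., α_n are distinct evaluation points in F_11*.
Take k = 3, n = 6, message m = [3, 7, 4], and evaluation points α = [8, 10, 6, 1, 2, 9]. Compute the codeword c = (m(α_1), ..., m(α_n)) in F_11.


c = [7, 0, 2, 3, 0, 5]

Message polynomial: m(x) = 3 + 7·x + 4·x^2 (mod 11).
For each evaluation point α_i, compute m(α_i) mod 11:
  α_1 = 8: Horner steps 4 → 6 → 7, so m(8) = 7.
  α_2 = 10: Horner steps 4 → 3 → 0, so m(10) = 0.
  α_3 = 6: Horner steps 4 → 9 → 2, so m(6) = 2.
  α_4 = 1: Horner steps 4 → 0 → 3, so m(1) = 3.
  α_5 = 2: Horner steps 4 → 4 → 0, so m(2) = 0.
  α_6 = 9: Horner steps 4 → 10 → 5, so m(9) = 5.
Codeword c = [7, 0, 2, 3, 0, 5] ∈ F_11^6.


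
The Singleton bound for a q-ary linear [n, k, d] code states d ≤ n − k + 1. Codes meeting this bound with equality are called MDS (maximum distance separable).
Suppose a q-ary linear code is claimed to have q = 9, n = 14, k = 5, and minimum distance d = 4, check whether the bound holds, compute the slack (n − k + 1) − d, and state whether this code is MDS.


Singleton RHS = n − k + 1 = 10, slack = 6, bound satisfied, not MDS.

Singleton bound: d ≤ n − k + 1.
Here n = 14, k = 5, so n − k + 1 = 10.
Given d = 4, check d ≤ 10: YES.
Slack = (n − k + 1) − d = 6.
The code is NOT MDS (slack = 6 > 0).
Description: the claimed parameters are [14, 5, 4]_9; such a code would be non-MDS.


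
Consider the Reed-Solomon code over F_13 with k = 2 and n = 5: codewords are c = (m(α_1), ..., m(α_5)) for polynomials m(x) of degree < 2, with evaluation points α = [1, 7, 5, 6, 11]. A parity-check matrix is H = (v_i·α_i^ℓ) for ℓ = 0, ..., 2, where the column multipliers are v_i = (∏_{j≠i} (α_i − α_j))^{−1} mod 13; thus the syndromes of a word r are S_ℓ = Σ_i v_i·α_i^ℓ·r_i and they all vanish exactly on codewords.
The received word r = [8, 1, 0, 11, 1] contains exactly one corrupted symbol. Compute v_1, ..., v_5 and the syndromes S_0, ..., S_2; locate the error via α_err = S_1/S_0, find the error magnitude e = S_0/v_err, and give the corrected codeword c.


S = (11, 12, 6), error at position 2, error magnitude e = 5, c = [8, 9, 0, 11, 1].

Step 1: column multipliers v_i = (∏_{j≠i}(α_i − α_j))^{−1} mod 13.
  i = 1 (α = 1): (1−7)(1−5)(1−6)(1−11) = (−6)·(−4)·(−5)·(−10) = 1200 ≡ 4, so v_1 = 4^{−1} = 10 (mod 13).
  i = 2 (α = 7): (7−1)(7−5)(7−6)(7−11) = 6·2·1·(−4) = −48 ≡ 4, so v_2 = 4^{−1} = 10 (mod 13).
  i = 3 (α = 5): (5−1)(5−7)(5−6)(5−11) = 4·(−2)·(−1)·(−6) = −48 ≡ 4, so v_3 = 4^{−1} = 10 (mod 13).
  i = 4 (α = 6): (6−1)(6−7)(6−5)(6−11) = 5·(−1)·1·(−5) = 25 ≡ 12, so v_4 = 12^{−1} = 12 (mod 13).
  i = 5 (α = 11): (11−1)(11−7)(11−5)(11−6) = 10·4·6·5 = 1200 ≡ 4, so v_5 = 4^{−1} = 10 (mod 13).
  v = [10, 10, 10, 12, 10].
Step 2: syndromes of r = [8, 1, 0, 11, 1] (all sums mod 13).
  S_0 = Σ v_i r_i = 10·8 + 10·1 + 10·0 + 12·11 + 10·1 = 232 ≡ 11.
  S_1 = Σ v_i α_i r_i = 10·1·8 + 10·7·1 + 10·5·0 + 12·6·11 + 10·11·1 = 1052 ≡ 12.
  α_i^2 mod 13 = [1, 10, 12, 10, 4].
  S_2 = Σ v_i α_i^2 r_i = 10·1·8 + 10·10·1 + 10·12·0 + 12·10·11 + 10·4·1 = 1540 ≡ 6.
  S = (11, 12, 6) ≠ 0, so r is not a codeword (an error is present).
Step 3: locate the error. For a single error e at position i, S_ℓ = v_i·e·α_i^ℓ, so α_err = S_1/S_0.
  S_0^{−1} = 11^{−1} = 6 (mod 13), so α_err = 12·6 = 72 ≡ 7 = α_2. Error position i = 2.
  Consistency check: S_2/S_1 = 6·12 = 72 ≡ 7 = α_err ✓ (single-error assumption holds).
Step 4: error magnitude e = S_0/v_2 = S_0·∏_{j≠2}(α_2 − α_j) = 11·4 = 44 ≡ 5 (mod 13).
Step 5: correct position 2: c_2 = r_2 − e = 1 − 5 ≡ 9 (mod 13). Hence c = [8, 9, 0, 11, 1].
  Check: interpolating c through the α_i gives m(x) = 10 + 11·x (degree < 2) with m(α_i) = c_i for every i, so c is indeed a codeword.


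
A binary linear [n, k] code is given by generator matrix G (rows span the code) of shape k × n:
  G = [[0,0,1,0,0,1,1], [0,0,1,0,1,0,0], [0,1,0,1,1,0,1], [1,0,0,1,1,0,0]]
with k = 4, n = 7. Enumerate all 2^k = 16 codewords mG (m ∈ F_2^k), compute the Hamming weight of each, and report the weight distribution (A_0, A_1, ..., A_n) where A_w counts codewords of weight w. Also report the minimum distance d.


Weight distribution: A_0 = 1, A_2 = 1, A_3 = 6, A_4 = 5, A_5 = 2, A_6 = 1. Minimum distance d = 2.

Enumerate all 2^4 = 16 messages m ∈ F_2^4.
For each, compute codeword c = mG in F_2^7, then tally its weight.
  m = 0000 → c = 0000000, weight = 0.
  m = 1000 → c = 0010011, weight = 3.
  m = 0100 → c = 0010100, weight = 2.
  m = 1100 → c = 0000111, weight = 3.
  m = 0010 → c = 0101101, weight = 4.
  m = 1010 → c = 0111110, weight = 5.
  m = 0110 → c = 0111001, weight = 4.
  m = 1110 → c = 0101010, weight = 3.
  m = 0001 → c = 1001100, weight = 3.
  m = 1001 → c = 1011111, weight = 6.
  m = 0101 → c = 1011000, weight = 3.
  m = 1101 → c = 1001011, weight = 4.
  m = 0011 → c = 1100001, weight = 3.
  m = 1011 → c = 1110010, weight = 4.
  m = 0111 → c = 1110101, weight = 5.
  m = 1111 → c = 1100110, weight = 4.
Tally weights:
  weight 0: 1 codewords.
  weight 2: 1 codewords.
  weight 3: 6 codewords.
  weight 4: 5 codewords.
  weight 5: 2 codewords.
  weight 6: 1 codewords.
Minimum distance d = smallest w > 0 with A_w > 0 = 2.
Sanity: Σ A_w = 16 = 2^4 = 16 ✓.


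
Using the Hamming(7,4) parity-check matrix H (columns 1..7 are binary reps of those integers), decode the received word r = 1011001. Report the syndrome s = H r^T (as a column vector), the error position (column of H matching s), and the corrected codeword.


s = (0, 0, 1)^T, error position = 1, corrected codeword c = 0011001

Compute s = H r^T mod 2 one row at a time:
  s_1 = 1 + 0 + 0 + 1 = 2 ≡ 0 (mod 2).
  s_2 = 0 + 1 + 0 + 1 = 2 ≡ 0 (mod 2).
  s_3 = 1 + 1 + 0 + 1 = 3 ≡ 1 (mod 2).
s = (0, 0, 1)^T — this equals column 1 of H (binary 001), so error is at position 1.
Correct: flip bit 1 of r = 1011001 to get c = 0011001.


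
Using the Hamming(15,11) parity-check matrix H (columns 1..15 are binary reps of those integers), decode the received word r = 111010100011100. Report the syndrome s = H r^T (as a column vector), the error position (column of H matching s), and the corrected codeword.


s = (1, 0, 0, 0)^T, error position = 8, corrected codeword c = 111010110011100

Compute s = H r^T mod 2 one row at a time:
  s_1 = 0 + 0 + 0 + 1 + 1 + 1 + 0 + 0 = 3 ≡ 1 (mod 2).
  s_2 = 0 + 1 + 0 + 1 + 1 + 1 + 0 + 0 = 4 ≡ 0 (mod 2).
  s_3 = 1 + 1 + 0 + 1 + 0 + 1 + 0 + 0 = 4 ≡ 0 (mod 2).
  s_4 = 1 + 1 + 1 + 1 + 0 + 1 + 1 + 0 = 6 ≡ 0 (mod 2).
s = (1, 0, 0, 0)^T — this equals column 8 of H (binary 1000), so error is at position 8.
Correct: flip bit 8 of r = 111010100011100 to get c = 111010110011100.


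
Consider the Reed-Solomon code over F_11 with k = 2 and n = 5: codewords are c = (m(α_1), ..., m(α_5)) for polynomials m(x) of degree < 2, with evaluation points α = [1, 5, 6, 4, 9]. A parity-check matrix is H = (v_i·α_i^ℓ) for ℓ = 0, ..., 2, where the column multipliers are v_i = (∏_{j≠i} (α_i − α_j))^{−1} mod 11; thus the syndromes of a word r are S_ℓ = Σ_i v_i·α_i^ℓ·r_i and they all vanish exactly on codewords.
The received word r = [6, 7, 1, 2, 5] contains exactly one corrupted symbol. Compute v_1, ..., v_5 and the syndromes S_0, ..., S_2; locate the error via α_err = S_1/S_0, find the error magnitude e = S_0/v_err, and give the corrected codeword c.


S = (9, 9, 9), error at position 1, error magnitude e = 8, c = [9, 7, 1, 2, 5].

Step 1: column multipliers v_i = (∏_{j≠i}(α_i − α_j))^{−1} mod 11.
  i = 1 (α = 1): (1−5)(1−6)(1−4)(1−9) = (−4)·(−5)·(−3)·(−8) = 480 ≡ 7, so v_1 = 7^{−1} = 8 (mod 11).
  i = 2 (α = 5): (5−1)(5−6)(5−4)(5−9) = 4·(−1)·1·(−4) = 16 ≡ 5, so v_2 = 5^{−1} = 9 (mod 11).
  i = 3 (α = 6): (6−1)(6−5)(6−4)(6−9) = 5·1·2·(−3) = −30 ≡ 3, so v_3 = 3^{−1} = 4 (mod 11).
  i = 4 (α = 4): (4−1)(4−5)(4−6)(4−9) = 3·(−1)·(−2)·(−5) = −30 ≡ 3, so v_4 = 3^{−1} = 4 (mod 11).
  i = 5 (α = 9): (9−1)(9−5)(9−6)(9−4) = 8·4·3·5 = 480 ≡ 7, so v_5 = 7^{−1} = 8 (mod 11).
  v = [8, 9, 4, 4, 8].
Step 2: syndromes of r = [6, 7, 1, 2, 5] (all sums mod 11).
  S_0 = Σ v_i r_i = 8·6 + 9·7 + 4·1 + 4·2 + 8·5 = 163 ≡ 9.
  S_1 = Σ v_i α_i r_i = 8·1·6 + 9·5·7 + 4·6·1 + 4·4·2 + 8·9·5 = 779 ≡ 9.
  α_i^2 mod 11 = [1, 3, 3, 5, 4].
  S_2 = Σ v_i α_i^2 r_i = 8·1·6 + 9·3·7 + 4·3·1 + 4·5·2 + 8·4·5 = 449 ≡ 9.
  S = (9, 9, 9) ≠ 0, so r is not a codeword (an error is present).
Step 3: locate the error. For a single error e at position i, S_ℓ = v_i·e·α_i^ℓ, so α_err = S_1/S_0.
  S_0^{−1} = 9^{−1} = 5 (mod 11), so α_err = 9·5 = 45 ≡ 1 = α_1. Error position i = 1.
  Consistency check: S_2/S_1 = 9·5 = 45 ≡ 1 = α_err ✓ (single-error assumption holds).
Step 4: error magnitude e = S_0/v_1 = S_0·∏_{j≠1}(α_1 − α_j) = 9·7 = 63 ≡ 8 (mod 11).
Step 5: correct position 1: c_1 = r_1 − e = 6 − 8 ≡ 9 (mod 11). Hence c = [9, 7, 1, 2, 5].
  Check: interpolating c through the α_i gives m(x) = 4 + 5·x (degree < 2) with m(α_i) = c_i for every i, so c is indeed a codeword.
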